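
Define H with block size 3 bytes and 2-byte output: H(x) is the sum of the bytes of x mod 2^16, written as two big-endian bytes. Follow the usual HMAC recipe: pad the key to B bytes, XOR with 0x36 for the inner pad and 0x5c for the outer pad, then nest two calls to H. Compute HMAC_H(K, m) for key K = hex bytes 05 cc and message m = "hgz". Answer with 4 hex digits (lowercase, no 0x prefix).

01f3

Key hex bytes 05 cc is 2 bytes ≤ B = 3; zero-pad to 3 bytes: K' = 05 cc 00.
K' ⊕ ipad = 33 fa 36.  K' ⊕ opad = 59 90 5c.
Inner input = (K'⊕ipad) ∥ m = 33 fa 36 ∥ 68 67 7a.
Inner hash: sum = 51+250+54+104+103+122 = 684 → 02 ac.
Outer input = (K'⊕opad) ∥ inner = 59 90 5c ∥ 02 ac.
Outer hash (tag): sum = 89+144+92+2+172 = 499 → 01 f3.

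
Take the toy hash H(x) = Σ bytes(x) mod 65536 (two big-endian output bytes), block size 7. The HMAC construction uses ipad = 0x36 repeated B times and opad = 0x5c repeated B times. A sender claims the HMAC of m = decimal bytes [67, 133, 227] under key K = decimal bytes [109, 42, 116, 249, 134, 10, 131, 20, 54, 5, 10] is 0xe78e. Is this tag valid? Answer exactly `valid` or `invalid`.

Key decimal bytes [109, 42, 116, 249, 134, 10, 131, 20, 54, 5, 10] = 6d 2a 74 f9 86 0a 83 14 36 05 0a is 11 bytes > B = 7, so hash it first: H(key) = 03 70, then zero-pad to 7 bytes: K' = 03 70 00 00 00 00 00.
K' ⊕ ipad = 35 46 36 36 36 36 36; K' ⊕ opad = 5f 2c 5c 5c 5c 5c 5c.
Inner hash: sum = 53+70+54+54+54+54+54+67+133+227 = 820 → 03 34.
Outer hash (recomputed tag): sum = 95+44+92+92+92+92+92+3+52 = 654 → 02 8e.
Recomputed tag = 028e; claimed = e78e → mismatch.

invalid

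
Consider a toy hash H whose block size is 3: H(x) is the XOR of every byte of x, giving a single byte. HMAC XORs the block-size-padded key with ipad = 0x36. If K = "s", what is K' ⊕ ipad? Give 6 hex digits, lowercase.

Key "s" = 73 is 1 byte ≤ B = 3; zero-pad to 3 bytes: K' = 73 00 00.
XOR each byte with 0x36: 73⊕36=45, 00⊕36=36, 00⊕36=36.

453636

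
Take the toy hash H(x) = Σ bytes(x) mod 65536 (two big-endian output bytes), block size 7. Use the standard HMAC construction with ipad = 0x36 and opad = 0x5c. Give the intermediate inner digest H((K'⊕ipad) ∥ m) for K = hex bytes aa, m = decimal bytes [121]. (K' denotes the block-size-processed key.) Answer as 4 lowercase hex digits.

Key hex bytes aa is 1 byte ≤ B = 7; zero-pad to 7 bytes: K' = aa 00 00 00 00 00 00.
K' ⊕ ipad = 9c 36 36 36 36 36 36.
Inner input = 9c 36 36 36 36 36 36 ∥ 79.
Inner hash: sum = 156+54+54+54+54+54+54+121 = 601 → 02 59.

0259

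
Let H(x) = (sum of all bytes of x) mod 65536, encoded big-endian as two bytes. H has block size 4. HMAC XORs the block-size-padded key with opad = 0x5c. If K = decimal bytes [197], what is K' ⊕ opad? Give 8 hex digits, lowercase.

995c5c5c

Key decimal bytes [197] = c5 is 1 byte ≤ B = 4; zero-pad to 4 bytes: K' = c5 00 00 00.
XOR each byte with 0x5c: c5⊕5c=99, 00⊕5c=5c, 00⊕5c=5c, 00⊕5c=5c.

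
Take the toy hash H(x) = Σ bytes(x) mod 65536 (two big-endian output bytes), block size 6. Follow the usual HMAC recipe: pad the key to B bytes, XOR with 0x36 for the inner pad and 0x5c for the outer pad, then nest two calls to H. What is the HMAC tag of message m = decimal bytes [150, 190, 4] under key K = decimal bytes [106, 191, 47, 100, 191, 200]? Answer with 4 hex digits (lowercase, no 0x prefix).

036e

Key decimal bytes [106, 191, 47, 100, 191, 200] = 6a bf 2f 64 bf c8 is exactly B = 6 bytes: K' = 6a bf 2f 64 bf c8.
K' ⊕ ipad = 5c 89 19 52 89 fe.  K' ⊕ opad = 36 e3 73 38 e3 94.
Inner input = (K'⊕ipad) ∥ m = 5c 89 19 52 89 fe ∥ 96 be 04.
Inner hash: sum = 92+137+25+82+137+254+150+190+4 = 1071 → 04 2f.
Outer input = (K'⊕opad) ∥ inner = 36 e3 73 38 e3 94 ∥ 04 2f.
Outer hash (tag): sum = 54+227+115+56+227+148+4+47 = 878 → 03 6e.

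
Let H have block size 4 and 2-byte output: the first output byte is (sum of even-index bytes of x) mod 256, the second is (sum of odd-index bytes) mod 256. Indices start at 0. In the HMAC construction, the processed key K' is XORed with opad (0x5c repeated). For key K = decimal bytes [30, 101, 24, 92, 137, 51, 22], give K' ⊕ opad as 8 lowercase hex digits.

Key decimal bytes [30, 101, 24, 92, 137, 51, 22] = 1e 65 18 5c 89 33 16 is 7 bytes > B = 4, so hash it first: H(key) = d5 f4, then zero-pad to 4 bytes: K' = d5 f4 00 00.
XOR each byte with 0x5c: d5⊕5c=89, f4⊕5c=a8, 00⊕5c=5c, 00⊕5c=5c.

89a85c5c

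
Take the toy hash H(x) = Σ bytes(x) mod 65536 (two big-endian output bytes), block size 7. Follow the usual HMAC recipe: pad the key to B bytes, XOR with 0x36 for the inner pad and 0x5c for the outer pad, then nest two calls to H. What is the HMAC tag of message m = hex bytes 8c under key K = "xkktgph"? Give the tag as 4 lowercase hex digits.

Key "xkktgph" = 78 6b 6b 74 67 70 68 is exactly B = 7 bytes: K' = 78 6b 6b 74 67 70 68.
K' ⊕ ipad = 4e 5d 5d 42 51 46 5e.  K' ⊕ opad = 24 37 37 28 3b 2c 34.
Inner input = (K'⊕ipad) ∥ m = 4e 5d 5d 42 51 46 5e ∥ 8c.
Inner hash: sum = 78+93+93+66+81+70+94+140 = 715 → 02 cb.
Outer input = (K'⊕opad) ∥ inner = 24 37 37 28 3b 2c 34 ∥ 02 cb.
Outer hash (tag): sum = 36+55+55+40+59+44+52+2+203 = 546 → 02 22.

0222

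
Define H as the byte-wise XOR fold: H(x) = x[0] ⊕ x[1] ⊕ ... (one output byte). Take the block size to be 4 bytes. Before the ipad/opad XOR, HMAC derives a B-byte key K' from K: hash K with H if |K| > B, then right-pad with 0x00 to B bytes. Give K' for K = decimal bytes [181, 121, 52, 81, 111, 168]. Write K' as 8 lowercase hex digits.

|K| = 6 > B = 4, so first hash the key.
H(K): XOR b5⊕79⊕34⊕51⊕6f⊕a8 = 6e.
Zero-pad H(K) = 6e to 4 bytes: K' = 6e 00 00 00.

6e000000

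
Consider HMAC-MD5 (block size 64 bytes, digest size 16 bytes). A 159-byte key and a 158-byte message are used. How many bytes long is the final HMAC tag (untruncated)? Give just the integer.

16

The tag is one MD5 digest: 16 bytes.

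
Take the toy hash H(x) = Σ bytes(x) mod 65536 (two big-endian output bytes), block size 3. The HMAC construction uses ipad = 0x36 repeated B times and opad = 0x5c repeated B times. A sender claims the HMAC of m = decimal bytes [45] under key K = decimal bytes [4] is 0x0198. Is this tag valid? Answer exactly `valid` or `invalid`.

Key decimal bytes [4] = 04 is 1 byte ≤ B = 3; zero-pad to 3 bytes: K' = 04 00 00.
K' ⊕ ipad = 32 36 36; K' ⊕ opad = 58 5c 5c.
Inner hash: sum = 50+54+54+45 = 203 → 00 cb.
Outer hash (recomputed tag): sum = 88+92+92+0+203 = 475 → 01 db.
Recomputed tag = 01db; claimed = 0198 → mismatch.

invalid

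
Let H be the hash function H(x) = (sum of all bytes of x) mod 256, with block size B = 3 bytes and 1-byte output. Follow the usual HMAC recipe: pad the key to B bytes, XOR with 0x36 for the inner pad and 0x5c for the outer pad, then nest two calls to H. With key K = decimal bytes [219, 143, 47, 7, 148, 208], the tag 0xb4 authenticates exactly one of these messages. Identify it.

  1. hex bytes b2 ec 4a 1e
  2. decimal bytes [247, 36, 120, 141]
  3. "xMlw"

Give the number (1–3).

1

Key decimal bytes [219, 143, 47, 7, 148, 208] = db 8f 2f 07 94 d0 is 6 bytes > B = 3, so hash it first: H(key) = 04, then zero-pad to 3 bytes: K' = 04 00 00.
K' ⊕ ipad = 32 36 36; K' ⊕ opad = 58 5c 5c.
m1: inner = H(32 36 36 b2 ec 4a 1e) = a4; tag = H(58 5c 5c a4) = b4 ← matches
m2: inner = H(32 36 36 f7 24 78 8d) = be; tag = H(58 5c 5c be) = ce
m3: inner = H(32 36 36 78 4d 6c 77) = 46; tag = H(58 5c 5c 46) = 56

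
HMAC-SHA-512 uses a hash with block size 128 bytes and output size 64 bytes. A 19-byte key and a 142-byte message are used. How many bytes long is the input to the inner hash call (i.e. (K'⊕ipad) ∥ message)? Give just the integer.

270

Key is 19 ≤ 128 bytes, zero-padded: |K'| = 128.
Inner input = (K'⊕ipad) ∥ m → 128 + 142 = 270 bytes.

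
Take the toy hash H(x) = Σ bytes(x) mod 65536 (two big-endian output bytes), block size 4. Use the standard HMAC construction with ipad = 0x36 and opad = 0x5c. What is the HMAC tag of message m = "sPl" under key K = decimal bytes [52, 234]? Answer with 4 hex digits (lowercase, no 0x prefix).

Key decimal bytes [52, 234] = 34 ea is 2 bytes ≤ B = 4; zero-pad to 4 bytes: K' = 34 ea 00 00.
K' ⊕ ipad = 02 dc 36 36.  K' ⊕ opad = 68 b6 5c 5c.
Inner input = (K'⊕ipad) ∥ m = 02 dc 36 36 ∥ 73 50 6c.
Inner hash: sum = 2+220+54+54+115+80+108 = 633 → 02 79.
Outer input = (K'⊕opad) ∥ inner = 68 b6 5c 5c ∥ 02 79.
Outer hash (tag): sum = 104+182+92+92+2+121 = 593 → 02 51.

0251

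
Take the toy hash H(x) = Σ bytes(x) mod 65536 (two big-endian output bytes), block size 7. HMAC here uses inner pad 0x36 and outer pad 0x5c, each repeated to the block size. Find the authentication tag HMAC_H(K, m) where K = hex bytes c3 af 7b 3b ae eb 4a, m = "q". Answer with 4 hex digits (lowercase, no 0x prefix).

042d

Key hex bytes c3 af 7b 3b ae eb 4a is exactly B = 7 bytes: K' = c3 af 7b 3b ae eb 4a.
K' ⊕ ipad = f5 99 4d 0d 98 dd 7c.  K' ⊕ opad = 9f f3 27 67 f2 b7 16.
Inner input = (K'⊕ipad) ∥ m = f5 99 4d 0d 98 dd 7c ∥ 71.
Inner hash: sum = 245+153+77+13+152+221+124+113 = 1098 → 04 4a.
Outer input = (K'⊕opad) ∥ inner = 9f f3 27 67 f2 b7 16 ∥ 04 4a.
Outer hash (tag): sum = 159+243+39+103+242+183+22+4+74 = 1069 → 04 2d.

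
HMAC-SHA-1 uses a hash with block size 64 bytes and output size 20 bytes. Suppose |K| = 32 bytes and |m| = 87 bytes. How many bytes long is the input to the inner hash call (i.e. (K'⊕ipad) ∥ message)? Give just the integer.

151

Key is 32 ≤ 64 bytes, zero-padded: |K'| = 64.
Inner input = (K'⊕ipad) ∥ m → 64 + 87 = 151 bytes.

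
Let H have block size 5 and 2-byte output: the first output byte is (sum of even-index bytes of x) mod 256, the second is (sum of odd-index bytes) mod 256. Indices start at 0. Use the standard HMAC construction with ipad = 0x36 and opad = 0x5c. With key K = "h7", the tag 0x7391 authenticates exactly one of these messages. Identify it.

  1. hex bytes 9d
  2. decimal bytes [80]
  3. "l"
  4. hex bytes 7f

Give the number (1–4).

2

Key "h7" = 68 37 is 2 bytes ≤ B = 5; zero-pad to 5 bytes: K' = 68 37 00 00 00.
K' ⊕ ipad = 5e 01 36 36 36; K' ⊕ opad = 34 6b 5c 5c 5c.
m1: inner = H(5e 01 36 36 36 9d) = ca d4; tag = H(34 6b 5c 5c 5c ca d4) = c091
m2: inner = H(5e 01 36 36 36 50) = ca 87; tag = H(34 6b 5c 5c 5c ca 87) = 7391 ← matches
m3: inner = H(5e 01 36 36 36 6c) = ca a3; tag = H(34 6b 5c 5c 5c ca a3) = 8f91
m4: inner = H(5e 01 36 36 36 7f) = ca b6; tag = H(34 6b 5c 5c 5c ca b6) = a291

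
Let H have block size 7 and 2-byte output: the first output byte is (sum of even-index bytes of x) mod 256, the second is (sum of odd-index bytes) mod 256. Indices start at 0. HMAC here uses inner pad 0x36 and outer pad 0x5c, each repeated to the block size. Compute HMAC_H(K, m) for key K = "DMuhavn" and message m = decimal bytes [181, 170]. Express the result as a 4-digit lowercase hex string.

Key "DMuhavn" = 44 4d 75 68 61 76 6e is exactly B = 7 bytes: K' = 44 4d 75 68 61 76 6e.
K' ⊕ ipad = 72 7b 43 5e 57 40 58.  K' ⊕ opad = 18 11 29 34 3d 2a 32.
Inner input = (K'⊕ipad) ∥ m = 72 7b 43 5e 57 40 58 ∥ b5 aa.
Inner hash: even-index sum = 526 mod 256 = 14; odd-index sum = 462 mod 256 = 206 → 0e ce.
Outer input = (K'⊕opad) ∥ inner = 18 11 29 34 3d 2a 32 ∥ 0e ce.
Outer hash (tag): even-index sum = 382 mod 256 = 126; odd-index sum = 125 mod 256 = 125 → 7e 7d.

7e7d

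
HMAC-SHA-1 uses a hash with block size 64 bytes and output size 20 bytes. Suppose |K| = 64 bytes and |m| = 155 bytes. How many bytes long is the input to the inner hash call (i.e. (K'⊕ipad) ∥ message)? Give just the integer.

219

Key is 64 ≤ 64 bytes, zero-padded: |K'| = 64.
Inner input = (K'⊕ipad) ∥ m → 64 + 155 = 219 bytes.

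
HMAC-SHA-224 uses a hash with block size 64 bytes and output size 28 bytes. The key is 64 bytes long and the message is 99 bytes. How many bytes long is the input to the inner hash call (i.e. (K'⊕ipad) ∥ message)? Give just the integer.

163

Key is 64 ≤ 64 bytes, zero-padded: |K'| = 64.
Inner input = (K'⊕ipad) ∥ m → 64 + 99 = 163 bytes.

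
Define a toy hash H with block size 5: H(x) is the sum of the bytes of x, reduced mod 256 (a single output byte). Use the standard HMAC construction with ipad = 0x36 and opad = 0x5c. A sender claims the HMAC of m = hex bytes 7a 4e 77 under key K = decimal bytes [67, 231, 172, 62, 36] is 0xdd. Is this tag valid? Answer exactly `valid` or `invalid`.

Key decimal bytes [67, 231, 172, 62, 36] = 43 e7 ac 3e 24 is exactly B = 5 bytes: K' = 43 e7 ac 3e 24.
K' ⊕ ipad = 75 d1 9a 08 12; K' ⊕ opad = 1f bb f0 62 78.
Inner hash: sum = 117+209+154+8+18+122+78+119 = 825; mod 256 = 57 → 39.
Outer hash (recomputed tag): sum = 31+187+240+98+120+57 = 733; mod 256 = 221 → dd.
Recomputed tag = dd; claimed = dd → match.

valid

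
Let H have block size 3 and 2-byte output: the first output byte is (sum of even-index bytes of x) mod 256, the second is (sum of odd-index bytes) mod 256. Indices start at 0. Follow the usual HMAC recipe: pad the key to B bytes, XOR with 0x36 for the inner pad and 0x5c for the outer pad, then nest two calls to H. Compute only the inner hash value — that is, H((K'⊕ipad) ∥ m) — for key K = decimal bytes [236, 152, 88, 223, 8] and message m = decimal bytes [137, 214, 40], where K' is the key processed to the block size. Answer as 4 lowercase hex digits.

Key decimal bytes [236, 152, 88, 223, 8] = ec 98 58 df 08 is 5 bytes > B = 3, so hash it first: H(key) = 4c 77, then zero-pad to 3 bytes: K' = 4c 77 00.
K' ⊕ ipad = 7a 41 36.
Inner input = 7a 41 36 ∥ 89 d6 28.
Inner hash: even-index sum = 390 mod 256 = 134; odd-index sum = 242 mod 256 = 242 → 86 f2.

86f2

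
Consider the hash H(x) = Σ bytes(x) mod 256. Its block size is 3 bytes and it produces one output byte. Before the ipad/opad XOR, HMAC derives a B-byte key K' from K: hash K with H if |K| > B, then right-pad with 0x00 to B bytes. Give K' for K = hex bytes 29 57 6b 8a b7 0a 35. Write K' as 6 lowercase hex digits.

|K| = 7 > B = 3, so first hash the key.
H(K): sum = 41+87+107+138+183+10+53 = 619; mod 256 = 107 → 6b.
Zero-pad H(K) = 6b to 3 bytes: K' = 6b 00 00.

6b0000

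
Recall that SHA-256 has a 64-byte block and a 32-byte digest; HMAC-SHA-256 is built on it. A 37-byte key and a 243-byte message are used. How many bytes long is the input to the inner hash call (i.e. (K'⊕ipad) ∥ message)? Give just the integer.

307

Key is 37 ≤ 64 bytes, zero-padded: |K'| = 64.
Inner input = (K'⊕ipad) ∥ m → 64 + 243 = 307 bytes.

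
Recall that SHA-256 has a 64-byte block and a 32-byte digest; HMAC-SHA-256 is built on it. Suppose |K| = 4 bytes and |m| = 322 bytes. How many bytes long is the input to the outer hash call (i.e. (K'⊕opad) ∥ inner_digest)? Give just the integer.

96

Key is 4 ≤ 64 bytes, zero-padded: |K'| = 64.
Outer input = (K'⊕opad) ∥ H(inner) → 64 + 32 = 96 bytes.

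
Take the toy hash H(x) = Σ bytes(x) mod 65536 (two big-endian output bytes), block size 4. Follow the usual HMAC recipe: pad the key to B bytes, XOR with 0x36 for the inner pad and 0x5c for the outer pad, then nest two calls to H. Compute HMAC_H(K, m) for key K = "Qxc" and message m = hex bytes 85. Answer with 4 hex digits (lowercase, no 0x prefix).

Key "Qxc" = 51 78 63 is 3 bytes ≤ B = 4; zero-pad to 4 bytes: K' = 51 78 63 00.
K' ⊕ ipad = 67 4e 55 36.  K' ⊕ opad = 0d 24 3f 5c.
Inner input = (K'⊕ipad) ∥ m = 67 4e 55 36 ∥ 85.
Inner hash: sum = 103+78+85+54+133 = 453 → 01 c5.
Outer input = (K'⊕opad) ∥ inner = 0d 24 3f 5c ∥ 01 c5.
Outer hash (tag): sum = 13+36+63+92+1+197 = 402 → 01 92.

0192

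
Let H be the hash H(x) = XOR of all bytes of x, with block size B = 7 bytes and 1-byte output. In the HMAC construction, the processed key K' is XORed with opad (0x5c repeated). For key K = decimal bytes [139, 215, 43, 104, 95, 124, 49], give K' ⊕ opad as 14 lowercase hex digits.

Key decimal bytes [139, 215, 43, 104, 95, 124, 49] = 8b d7 2b 68 5f 7c 31 is exactly B = 7 bytes: K' = 8b d7 2b 68 5f 7c 31.
XOR each byte with 0x5c: 8b⊕5c=d7, d7⊕5c=8b, 2b⊕5c=77, 68⊕5c=34, 5f⊕5c=03, 7c⊕5c=20, 31⊕5c=6d.

d78b773403206d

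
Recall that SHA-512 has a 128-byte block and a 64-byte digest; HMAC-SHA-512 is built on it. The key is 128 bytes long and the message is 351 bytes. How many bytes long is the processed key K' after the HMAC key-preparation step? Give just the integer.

Key is 128 ≤ 128 bytes, zero-padded: |K'| = 128.

128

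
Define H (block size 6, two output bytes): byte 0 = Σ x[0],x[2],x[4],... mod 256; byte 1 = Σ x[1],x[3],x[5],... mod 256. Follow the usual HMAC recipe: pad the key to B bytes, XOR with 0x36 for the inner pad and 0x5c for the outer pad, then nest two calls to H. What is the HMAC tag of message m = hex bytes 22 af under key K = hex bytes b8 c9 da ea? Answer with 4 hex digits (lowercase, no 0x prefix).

Key hex bytes b8 c9 da ea is 4 bytes ≤ B = 6; zero-pad to 6 bytes: K' = b8 c9 da ea 00 00.
K' ⊕ ipad = 8e ff ec dc 36 36.  K' ⊕ opad = e4 95 86 b6 5c 5c.
Inner input = (K'⊕ipad) ∥ m = 8e ff ec dc 36 36 ∥ 22 af.
Inner hash: even-index sum = 466 mod 256 = 210; odd-index sum = 704 mod 256 = 192 → d2 c0.
Outer input = (K'⊕opad) ∥ inner = e4 95 86 b6 5c 5c ∥ d2 c0.
Outer hash (tag): even-index sum = 664 mod 256 = 152; odd-index sum = 615 mod 256 = 103 → 98 67.

9867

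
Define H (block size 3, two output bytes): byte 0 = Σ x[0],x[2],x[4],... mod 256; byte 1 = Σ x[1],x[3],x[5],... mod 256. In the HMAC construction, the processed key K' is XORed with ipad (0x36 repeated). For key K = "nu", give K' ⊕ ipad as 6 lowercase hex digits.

Key "nu" = 6e 75 is 2 bytes ≤ B = 3; zero-pad to 3 bytes: K' = 6e 75 00.
XOR each byte with 0x36: 6e⊕36=58, 75⊕36=43, 00⊕36=36.

584336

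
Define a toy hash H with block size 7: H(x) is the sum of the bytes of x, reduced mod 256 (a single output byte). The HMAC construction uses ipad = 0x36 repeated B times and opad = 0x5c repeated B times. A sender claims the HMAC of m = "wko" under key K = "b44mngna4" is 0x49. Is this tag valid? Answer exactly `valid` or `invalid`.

Key "b44mngna4" = 62 34 34 6d 6e 67 6e 61 34 is 9 bytes > B = 7, so hash it first: H(key) = 0f, then zero-pad to 7 bytes: K' = 0f 00 00 00 00 00 00.
K' ⊕ ipad = 39 36 36 36 36 36 36; K' ⊕ opad = 53 5c 5c 5c 5c 5c 5c.
Inner hash: sum = 57+54+54+54+54+54+54+119+107+111 = 718; mod 256 = 206 → ce.
Outer hash (recomputed tag): sum = 83+92+92+92+92+92+92+206 = 841; mod 256 = 73 → 49.
Recomputed tag = 49; claimed = 49 → match.

valid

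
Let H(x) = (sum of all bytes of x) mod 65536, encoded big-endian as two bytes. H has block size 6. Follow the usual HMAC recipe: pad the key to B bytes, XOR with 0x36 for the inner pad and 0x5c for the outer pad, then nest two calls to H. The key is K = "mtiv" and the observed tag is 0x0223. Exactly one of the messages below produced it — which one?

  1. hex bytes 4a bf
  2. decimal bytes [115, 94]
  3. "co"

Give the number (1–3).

Key "mtiv" = 6d 74 69 76 is 4 bytes ≤ B = 6; zero-pad to 6 bytes: K' = 6d 74 69 76 00 00.
K' ⊕ ipad = 5b 42 5f 40 36 36; K' ⊕ opad = 31 28 35 2a 5c 5c.
m1: inner = H(5b 42 5f 40 36 36 4a bf) = 02 b1; tag = H(31 28 35 2a 5c 5c 02 b1) = 0223 ← matches
m2: inner = H(5b 42 5f 40 36 36 73 5e) = 02 79; tag = H(31 28 35 2a 5c 5c 02 79) = 01eb
m3: inner = H(5b 42 5f 40 36 36 63 6f) = 02 7a; tag = H(31 28 35 2a 5c 5c 02 7a) = 01ec

1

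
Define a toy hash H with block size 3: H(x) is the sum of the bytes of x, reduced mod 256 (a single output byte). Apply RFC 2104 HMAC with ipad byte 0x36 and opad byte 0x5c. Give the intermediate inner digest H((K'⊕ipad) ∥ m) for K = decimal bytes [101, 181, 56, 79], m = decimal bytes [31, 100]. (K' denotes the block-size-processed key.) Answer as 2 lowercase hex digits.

Key decimal bytes [101, 181, 56, 79] = 65 b5 38 4f is 4 bytes > B = 3, so hash it first: H(key) = a1, then zero-pad to 3 bytes: K' = a1 00 00.
K' ⊕ ipad = 97 36 36.
Inner input = 97 36 36 ∥ 1f 64.
Inner hash: sum = 151+54+54+31+100 = 390; mod 256 = 134 → 86.

86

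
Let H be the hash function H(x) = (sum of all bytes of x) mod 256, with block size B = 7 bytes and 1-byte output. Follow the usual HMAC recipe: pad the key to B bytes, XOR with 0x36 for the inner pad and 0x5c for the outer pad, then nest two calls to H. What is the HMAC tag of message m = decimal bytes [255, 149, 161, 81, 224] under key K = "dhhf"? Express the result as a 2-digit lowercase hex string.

54

Key "dhhf" = 64 68 68 66 is 4 bytes ≤ B = 7; zero-pad to 7 bytes: K' = 64 68 68 66 00 00 00.
K' ⊕ ipad = 52 5e 5e 50 36 36 36.  K' ⊕ opad = 38 34 34 3a 5c 5c 5c.
Inner input = (K'⊕ipad) ∥ m = 52 5e 5e 50 36 36 36 ∥ ff 95 a1 51 e0.
Inner hash: sum = 82+94+94+80+54+54+54+255+149+161+81+224 = 1382; mod 256 = 102 → 66.
Outer input = (K'⊕opad) ∥ inner = 38 34 34 3a 5c 5c 5c ∥ 66.
Outer hash (tag): sum = 56+52+52+58+92+92+92+102 = 596; mod 256 = 84 → 54.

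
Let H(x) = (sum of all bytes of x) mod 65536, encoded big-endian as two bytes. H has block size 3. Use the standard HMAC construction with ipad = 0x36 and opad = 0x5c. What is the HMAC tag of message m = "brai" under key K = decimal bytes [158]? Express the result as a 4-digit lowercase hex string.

Key decimal bytes [158] = 9e is 1 byte ≤ B = 3; zero-pad to 3 bytes: K' = 9e 00 00.
K' ⊕ ipad = a8 36 36.  K' ⊕ opad = c2 5c 5c.
Inner input = (K'⊕ipad) ∥ m = a8 36 36 ∥ 62 72 61 69.
Inner hash: sum = 168+54+54+98+114+97+105 = 690 → 02 b2.
Outer input = (K'⊕opad) ∥ inner = c2 5c 5c ∥ 02 b2.
Outer hash (tag): sum = 194+92+92+2+178 = 558 → 02 2e.

022e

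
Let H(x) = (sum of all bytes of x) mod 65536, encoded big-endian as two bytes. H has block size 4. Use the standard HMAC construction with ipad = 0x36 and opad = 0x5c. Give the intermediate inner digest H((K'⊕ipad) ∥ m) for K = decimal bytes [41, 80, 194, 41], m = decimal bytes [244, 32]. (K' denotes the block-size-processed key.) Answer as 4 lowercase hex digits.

02ac

Key decimal bytes [41, 80, 194, 41] = 29 50 c2 29 is exactly B = 4 bytes: K' = 29 50 c2 29.
K' ⊕ ipad = 1f 66 f4 1f.
Inner input = 1f 66 f4 1f ∥ f4 20.
Inner hash: sum = 31+102+244+31+244+32 = 684 → 02 ac.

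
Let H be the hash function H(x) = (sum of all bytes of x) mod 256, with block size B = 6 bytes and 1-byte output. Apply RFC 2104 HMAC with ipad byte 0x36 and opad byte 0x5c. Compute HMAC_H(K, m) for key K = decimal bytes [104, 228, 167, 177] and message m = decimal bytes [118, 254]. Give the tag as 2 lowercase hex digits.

b4

Key decimal bytes [104, 228, 167, 177] = 68 e4 a7 b1 is 4 bytes ≤ B = 6; zero-pad to 6 bytes: K' = 68 e4 a7 b1 00 00.
K' ⊕ ipad = 5e d2 91 87 36 36.  K' ⊕ opad = 34 b8 fb ed 5c 5c.
Inner input = (K'⊕ipad) ∥ m = 5e d2 91 87 36 36 ∥ 76 fe.
Inner hash: sum = 94+210+145+135+54+54+118+254 = 1064; mod 256 = 40 → 28.
Outer input = (K'⊕opad) ∥ inner = 34 b8 fb ed 5c 5c ∥ 28.
Outer hash (tag): sum = 52+184+251+237+92+92+40 = 948; mod 256 = 180 → b4.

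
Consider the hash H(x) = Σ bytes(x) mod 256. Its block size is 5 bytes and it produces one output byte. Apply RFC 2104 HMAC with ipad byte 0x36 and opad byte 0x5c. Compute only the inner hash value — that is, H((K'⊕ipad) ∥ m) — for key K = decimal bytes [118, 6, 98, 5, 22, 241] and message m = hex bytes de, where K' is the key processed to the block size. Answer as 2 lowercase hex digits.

Key decimal bytes [118, 6, 98, 5, 22, 241] = 76 06 62 05 16 f1 is 6 bytes > B = 5, so hash it first: H(key) = ea, then zero-pad to 5 bytes: K' = ea 00 00 00 00.
K' ⊕ ipad = dc 36 36 36 36.
Inner input = dc 36 36 36 36 ∥ de.
Inner hash: sum = 220+54+54+54+54+222 = 658; mod 256 = 146 → 92.

92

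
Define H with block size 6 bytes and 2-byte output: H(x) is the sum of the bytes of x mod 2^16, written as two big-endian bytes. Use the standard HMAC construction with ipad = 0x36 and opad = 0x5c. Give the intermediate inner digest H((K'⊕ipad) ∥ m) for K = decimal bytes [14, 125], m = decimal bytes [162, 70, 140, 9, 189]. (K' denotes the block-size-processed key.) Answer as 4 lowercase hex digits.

0395

Key decimal bytes [14, 125] = 0e 7d is 2 bytes ≤ B = 6; zero-pad to 6 bytes: K' = 0e 7d 00 00 00 00.
K' ⊕ ipad = 38 4b 36 36 36 36.
Inner input = 38 4b 36 36 36 36 ∥ a2 46 8c 09 bd.
Inner hash: sum = 56+75+54+54+54+54+162+70+140+9+189 = 917 → 03 95.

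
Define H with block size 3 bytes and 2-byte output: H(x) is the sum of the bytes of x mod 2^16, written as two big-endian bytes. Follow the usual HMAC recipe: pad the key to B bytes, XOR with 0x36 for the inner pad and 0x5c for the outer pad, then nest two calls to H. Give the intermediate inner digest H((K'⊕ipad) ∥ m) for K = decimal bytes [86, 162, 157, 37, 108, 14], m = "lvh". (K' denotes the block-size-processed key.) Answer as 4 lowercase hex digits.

Key decimal bytes [86, 162, 157, 37, 108, 14] = 56 a2 9d 25 6c 0e is 6 bytes > B = 3, so hash it first: H(key) = 02 34, then zero-pad to 3 bytes: K' = 02 34 00.
K' ⊕ ipad = 34 02 36.
Inner input = 34 02 36 ∥ 6c 76 68.
Inner hash: sum = 52+2+54+108+118+104 = 438 → 01 b6.

01b6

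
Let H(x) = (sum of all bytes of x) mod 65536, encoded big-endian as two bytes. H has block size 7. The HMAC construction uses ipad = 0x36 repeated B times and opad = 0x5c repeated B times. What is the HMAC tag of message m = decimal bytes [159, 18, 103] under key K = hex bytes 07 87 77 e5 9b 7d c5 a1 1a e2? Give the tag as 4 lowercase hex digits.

Key hex bytes 07 87 77 e5 9b 7d c5 a1 1a e2 is 10 bytes > B = 7, so hash it first: H(key) = 05 64, then zero-pad to 7 bytes: K' = 05 64 00 00 00 00 00.
K' ⊕ ipad = 33 52 36 36 36 36 36.  K' ⊕ opad = 59 38 5c 5c 5c 5c 5c.
Inner input = (K'⊕ipad) ∥ m = 33 52 36 36 36 36 36 ∥ 9f 12 67.
Inner hash: sum = 51+82+54+54+54+54+54+159+18+103 = 683 → 02 ab.
Outer input = (K'⊕opad) ∥ inner = 59 38 5c 5c 5c 5c 5c ∥ 02 ab.
Outer hash (tag): sum = 89+56+92+92+92+92+92+2+171 = 778 → 03 0a.

030a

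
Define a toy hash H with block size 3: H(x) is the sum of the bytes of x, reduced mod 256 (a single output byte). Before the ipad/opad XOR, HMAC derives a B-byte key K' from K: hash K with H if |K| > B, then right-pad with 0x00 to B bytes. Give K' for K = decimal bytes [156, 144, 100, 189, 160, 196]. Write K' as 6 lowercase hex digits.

b10000

|K| = 6 > B = 3, so first hash the key.
H(K): sum = 156+144+100+189+160+196 = 945; mod 256 = 177 → b1.
Zero-pad H(K) = b1 to 3 bytes: K' = b1 00 00.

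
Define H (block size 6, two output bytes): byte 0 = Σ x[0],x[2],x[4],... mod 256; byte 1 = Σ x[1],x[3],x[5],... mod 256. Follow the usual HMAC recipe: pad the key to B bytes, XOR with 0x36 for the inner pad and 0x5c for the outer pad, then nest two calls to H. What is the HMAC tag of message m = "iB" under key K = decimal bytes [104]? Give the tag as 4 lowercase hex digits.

Key decimal bytes [104] = 68 is 1 byte ≤ B = 6; zero-pad to 6 bytes: K' = 68 00 00 00 00 00.
K' ⊕ ipad = 5e 36 36 36 36 36.  K' ⊕ opad = 34 5c 5c 5c 5c 5c.
Inner input = (K'⊕ipad) ∥ m = 5e 36 36 36 36 36 ∥ 69 42.
Inner hash: even-index sum = 307 mod 256 = 51; odd-index sum = 228 mod 256 = 228 → 33 e4.
Outer input = (K'⊕opad) ∥ inner = 34 5c 5c 5c 5c 5c ∥ 33 e4.
Outer hash (tag): even-index sum = 287 mod 256 = 31; odd-index sum = 504 mod 256 = 248 → 1f f8.

1ff8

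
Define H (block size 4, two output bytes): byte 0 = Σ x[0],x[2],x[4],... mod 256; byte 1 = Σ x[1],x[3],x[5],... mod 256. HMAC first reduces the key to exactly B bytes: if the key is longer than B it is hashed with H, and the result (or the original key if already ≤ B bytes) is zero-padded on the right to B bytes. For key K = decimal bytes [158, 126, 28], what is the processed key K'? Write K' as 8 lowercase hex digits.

9e7e1c00

Key decimal bytes [158, 126, 28] = 9e 7e 1c is 3 bytes ≤ B = 4; zero-pad to 4 bytes: K' = 9e 7e 1c 00.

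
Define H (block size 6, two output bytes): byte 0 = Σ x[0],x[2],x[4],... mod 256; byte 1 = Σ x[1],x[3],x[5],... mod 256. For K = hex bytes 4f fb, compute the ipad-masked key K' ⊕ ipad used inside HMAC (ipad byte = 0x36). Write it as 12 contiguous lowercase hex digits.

79cd36363636

Key hex bytes 4f fb is 2 bytes ≤ B = 6; zero-pad to 6 bytes: K' = 4f fb 00 00 00 00.
XOR each byte with 0x36: 4f⊕36=79, fb⊕36=cd, 00⊕36=36, 00⊕36=36, 00⊕36=36, 00⊕36=36.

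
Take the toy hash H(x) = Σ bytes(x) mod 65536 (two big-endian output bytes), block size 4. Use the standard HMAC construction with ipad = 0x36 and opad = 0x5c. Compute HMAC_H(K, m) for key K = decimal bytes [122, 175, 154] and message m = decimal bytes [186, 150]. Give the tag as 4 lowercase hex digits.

0255

Key decimal bytes [122, 175, 154] = 7a af 9a is 3 bytes ≤ B = 4; zero-pad to 4 bytes: K' = 7a af 9a 00.
K' ⊕ ipad = 4c 99 ac 36.  K' ⊕ opad = 26 f3 c6 5c.
Inner input = (K'⊕ipad) ∥ m = 4c 99 ac 36 ∥ ba 96.
Inner hash: sum = 76+153+172+54+186+150 = 791 → 03 17.
Outer input = (K'⊕opad) ∥ inner = 26 f3 c6 5c ∥ 03 17.
Outer hash (tag): sum = 38+243+198+92+3+23 = 597 → 02 55.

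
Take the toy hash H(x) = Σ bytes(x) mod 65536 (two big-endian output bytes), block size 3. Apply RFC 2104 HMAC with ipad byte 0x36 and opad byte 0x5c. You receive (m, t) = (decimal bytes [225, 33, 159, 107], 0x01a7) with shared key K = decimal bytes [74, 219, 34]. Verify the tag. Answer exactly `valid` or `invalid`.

valid

Key decimal bytes [74, 219, 34] = 4a db 22 is exactly B = 3 bytes: K' = 4a db 22.
K' ⊕ ipad = 7c ed 14; K' ⊕ opad = 16 87 7e.
Inner hash: sum = 124+237+20+225+33+159+107 = 905 → 03 89.
Outer hash (recomputed tag): sum = 22+135+126+3+137 = 423 → 01 a7.
Recomputed tag = 01a7; claimed = 01a7 → match.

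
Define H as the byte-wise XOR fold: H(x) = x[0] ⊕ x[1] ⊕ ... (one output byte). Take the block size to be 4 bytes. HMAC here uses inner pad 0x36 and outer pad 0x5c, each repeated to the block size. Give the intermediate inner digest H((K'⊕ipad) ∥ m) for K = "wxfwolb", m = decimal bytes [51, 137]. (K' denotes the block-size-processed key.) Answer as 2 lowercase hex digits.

c5

Key "wxfwolb" = 77 78 66 77 6f 6c 62 is 7 bytes > B = 4, so hash it first: H(key) = 7f, then zero-pad to 4 bytes: K' = 7f 00 00 00.
K' ⊕ ipad = 49 36 36 36.
Inner input = 49 36 36 36 ∥ 33 89.
Inner hash: XOR 49⊕36⊕36⊕36⊕33⊕89 = c5.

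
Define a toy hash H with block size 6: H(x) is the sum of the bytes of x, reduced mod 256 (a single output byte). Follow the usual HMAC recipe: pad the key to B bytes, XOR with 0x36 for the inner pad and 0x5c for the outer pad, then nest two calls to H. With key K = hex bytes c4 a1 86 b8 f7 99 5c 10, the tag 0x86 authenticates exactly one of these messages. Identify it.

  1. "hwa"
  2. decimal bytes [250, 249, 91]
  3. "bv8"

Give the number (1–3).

Key hex bytes c4 a1 86 b8 f7 99 5c 10 is 8 bytes > B = 6, so hash it first: H(key) = 9f, then zero-pad to 6 bytes: K' = 9f 00 00 00 00 00.
K' ⊕ ipad = a9 36 36 36 36 36; K' ⊕ opad = c3 5c 5c 5c 5c 5c.
m1: inner = H(a9 36 36 36 36 36 68 77 61) = f7; tag = H(c3 5c 5c 5c 5c 5c f7) = 86 ← matches
m2: inner = H(a9 36 36 36 36 36 fa f9 5b) = 05; tag = H(c3 5c 5c 5c 5c 5c 05) = 94
m3: inner = H(a9 36 36 36 36 36 62 76 38) = c7; tag = H(c3 5c 5c 5c 5c 5c c7) = 56

1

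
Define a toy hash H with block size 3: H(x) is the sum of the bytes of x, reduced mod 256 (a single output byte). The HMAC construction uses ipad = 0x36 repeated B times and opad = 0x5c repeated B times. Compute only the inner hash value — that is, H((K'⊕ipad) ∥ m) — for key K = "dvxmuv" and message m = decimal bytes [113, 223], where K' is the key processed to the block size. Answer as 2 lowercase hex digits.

58

Key "dvxmuv" = 64 76 78 6d 75 76 is 6 bytes > B = 3, so hash it first: H(key) = aa, then zero-pad to 3 bytes: K' = aa 00 00.
K' ⊕ ipad = 9c 36 36.
Inner input = 9c 36 36 ∥ 71 df.
Inner hash: sum = 156+54+54+113+223 = 600; mod 256 = 88 → 58.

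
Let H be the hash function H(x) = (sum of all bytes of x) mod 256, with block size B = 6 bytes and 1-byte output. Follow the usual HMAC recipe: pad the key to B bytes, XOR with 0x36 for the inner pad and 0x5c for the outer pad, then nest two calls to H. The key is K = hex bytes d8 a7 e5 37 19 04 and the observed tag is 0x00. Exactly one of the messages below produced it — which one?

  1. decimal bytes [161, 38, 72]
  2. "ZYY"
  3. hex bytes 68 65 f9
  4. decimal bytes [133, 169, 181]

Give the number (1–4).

Key hex bytes d8 a7 e5 37 19 04 is exactly B = 6 bytes: K' = d8 a7 e5 37 19 04.
K' ⊕ ipad = ee 91 d3 01 2f 32; K' ⊕ opad = 84 fb b9 6b 45 58.
m1: inner = H(ee 91 d3 01 2f 32 a1 26 48) = c3; tag = H(84 fb b9 6b 45 58 c3) = 03
m2: inner = H(ee 91 d3 01 2f 32 5a 59 59) = c0; tag = H(84 fb b9 6b 45 58 c0) = 00 ← matches
m3: inner = H(ee 91 d3 01 2f 32 68 65 f9) = 7a; tag = H(84 fb b9 6b 45 58 7a) = ba
m4: inner = H(ee 91 d3 01 2f 32 85 a9 b5) = 97; tag = H(84 fb b9 6b 45 58 97) = d7

2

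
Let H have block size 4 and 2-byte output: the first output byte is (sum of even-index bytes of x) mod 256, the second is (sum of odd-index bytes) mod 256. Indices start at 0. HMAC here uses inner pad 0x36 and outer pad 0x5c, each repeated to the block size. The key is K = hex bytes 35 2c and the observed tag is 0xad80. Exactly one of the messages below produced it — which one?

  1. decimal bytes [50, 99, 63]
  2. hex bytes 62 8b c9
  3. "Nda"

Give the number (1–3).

3

Key hex bytes 35 2c is 2 bytes ≤ B = 4; zero-pad to 4 bytes: K' = 35 2c 00 00.
K' ⊕ ipad = 03 1a 36 36; K' ⊕ opad = 69 70 5c 5c.
m1: inner = H(03 1a 36 36 32 63 3f) = aa b3; tag = H(69 70 5c 5c aa b3) = 6f7f
m2: inner = H(03 1a 36 36 62 8b c9) = 64 db; tag = H(69 70 5c 5c 64 db) = 29a7
m3: inner = H(03 1a 36 36 4e 64 61) = e8 b4; tag = H(69 70 5c 5c e8 b4) = ad80 ← matches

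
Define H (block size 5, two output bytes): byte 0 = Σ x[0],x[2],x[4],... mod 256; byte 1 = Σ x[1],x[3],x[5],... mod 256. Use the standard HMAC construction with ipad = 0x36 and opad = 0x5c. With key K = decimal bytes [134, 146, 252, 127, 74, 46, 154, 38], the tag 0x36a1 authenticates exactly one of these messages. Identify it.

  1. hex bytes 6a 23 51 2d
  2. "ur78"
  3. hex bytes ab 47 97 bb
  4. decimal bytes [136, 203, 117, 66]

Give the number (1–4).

1

Key decimal bytes [134, 146, 252, 127, 74, 46, 154, 38] = 86 92 fc 7f 4a 2e 9a 26 is 8 bytes > B = 5, so hash it first: H(key) = 66 65, then zero-pad to 5 bytes: K' = 66 65 00 00 00.
K' ⊕ ipad = 50 53 36 36 36; K' ⊕ opad = 3a 39 5c 5c 5c.
m1: inner = H(50 53 36 36 36 6a 23 51 2d) = 0c 44; tag = H(3a 39 5c 5c 5c 0c 44) = 36a1 ← matches
m2: inner = H(50 53 36 36 36 75 72 37 38) = 66 35; tag = H(3a 39 5c 5c 5c 66 35) = 27fb
m3: inner = H(50 53 36 36 36 ab 47 97 bb) = be cb; tag = H(3a 39 5c 5c 5c be cb) = bd53
m4: inner = H(50 53 36 36 36 88 cb 75 42) = c9 86; tag = H(3a 39 5c 5c 5c c9 86) = 785e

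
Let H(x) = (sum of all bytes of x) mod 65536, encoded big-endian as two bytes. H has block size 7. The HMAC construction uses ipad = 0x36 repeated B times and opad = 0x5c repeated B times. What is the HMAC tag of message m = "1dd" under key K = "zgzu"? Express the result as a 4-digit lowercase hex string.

Key "zgzu" = 7a 67 7a 75 is 4 bytes ≤ B = 7; zero-pad to 7 bytes: K' = 7a 67 7a 75 00 00 00.
K' ⊕ ipad = 4c 51 4c 43 36 36 36.  K' ⊕ opad = 26 3b 26 29 5c 5c 5c.
Inner input = (K'⊕ipad) ∥ m = 4c 51 4c 43 36 36 36 ∥ 31 64 64.
Inner hash: sum = 76+81+76+67+54+54+54+49+100+100 = 711 → 02 c7.
Outer input = (K'⊕opad) ∥ inner = 26 3b 26 29 5c 5c 5c ∥ 02 c7.
Outer hash (tag): sum = 38+59+38+41+92+92+92+2+199 = 653 → 02 8d.

028d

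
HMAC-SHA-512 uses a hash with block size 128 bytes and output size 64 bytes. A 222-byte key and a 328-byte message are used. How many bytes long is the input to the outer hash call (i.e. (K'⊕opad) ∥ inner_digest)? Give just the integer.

Key is 222 > 128 bytes, so it is hashed to 64 bytes then zero-padded to 128: |K'| = 128.
Outer input = (K'⊕opad) ∥ H(inner) → 128 + 64 = 192 bytes.

192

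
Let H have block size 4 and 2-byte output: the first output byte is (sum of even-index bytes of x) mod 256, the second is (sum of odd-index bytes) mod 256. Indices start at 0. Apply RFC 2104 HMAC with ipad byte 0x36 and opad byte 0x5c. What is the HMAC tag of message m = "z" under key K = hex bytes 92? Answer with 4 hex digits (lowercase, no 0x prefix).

7e24

Key hex bytes 92 is 1 byte ≤ B = 4; zero-pad to 4 bytes: K' = 92 00 00 00.
K' ⊕ ipad = a4 36 36 36.  K' ⊕ opad = ce 5c 5c 5c.
Inner input = (K'⊕ipad) ∥ m = a4 36 36 36 ∥ 7a.
Inner hash: even-index sum = 340 mod 256 = 84; odd-index sum = 108 mod 256 = 108 → 54 6c.
Outer input = (K'⊕opad) ∥ inner = ce 5c 5c 5c ∥ 54 6c.
Outer hash (tag): even-index sum = 382 mod 256 = 126; odd-index sum = 292 mod 256 = 36 → 7e 24.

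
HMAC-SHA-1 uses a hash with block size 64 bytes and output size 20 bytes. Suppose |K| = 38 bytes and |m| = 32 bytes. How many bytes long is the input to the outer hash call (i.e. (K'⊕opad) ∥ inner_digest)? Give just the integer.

84

Key is 38 ≤ 64 bytes, zero-padded: |K'| = 64.
Outer input = (K'⊕opad) ∥ H(inner) → 64 + 20 = 84 bytes.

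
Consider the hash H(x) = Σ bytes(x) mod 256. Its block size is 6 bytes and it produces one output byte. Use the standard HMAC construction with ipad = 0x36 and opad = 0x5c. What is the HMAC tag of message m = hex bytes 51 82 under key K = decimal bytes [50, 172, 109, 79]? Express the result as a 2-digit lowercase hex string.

Key decimal bytes [50, 172, 109, 79] = 32 ac 6d 4f is 4 bytes ≤ B = 6; zero-pad to 6 bytes: K' = 32 ac 6d 4f 00 00.
K' ⊕ ipad = 04 9a 5b 79 36 36.  K' ⊕ opad = 6e f0 31 13 5c 5c.
Inner input = (K'⊕ipad) ∥ m = 04 9a 5b 79 36 36 ∥ 51 82.
Inner hash: sum = 4+154+91+121+54+54+81+130 = 689; mod 256 = 177 → b1.
Outer input = (K'⊕opad) ∥ inner = 6e f0 31 13 5c 5c ∥ b1.
Outer hash (tag): sum = 110+240+49+19+92+92+177 = 779; mod 256 = 11 → 0b.

0b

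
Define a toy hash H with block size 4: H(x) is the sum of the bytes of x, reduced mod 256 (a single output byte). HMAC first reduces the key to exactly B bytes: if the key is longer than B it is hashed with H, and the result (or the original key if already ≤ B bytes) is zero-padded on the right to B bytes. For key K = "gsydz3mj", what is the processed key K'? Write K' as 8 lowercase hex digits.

3b000000

|K| = 8 > B = 4, so first hash the key.
H(K): sum = 103+115+121+100+122+51+109+106 = 827; mod 256 = 59 → 3b.
Zero-pad H(K) = 3b to 4 bytes: K' = 3b 00 00 00.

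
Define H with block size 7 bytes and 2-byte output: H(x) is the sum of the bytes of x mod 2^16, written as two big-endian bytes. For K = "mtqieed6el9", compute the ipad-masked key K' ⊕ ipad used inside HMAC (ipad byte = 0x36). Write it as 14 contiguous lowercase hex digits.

321f3636363636

Key "mtqieed6el9" = 6d 74 71 69 65 65 64 36 65 6c 39 is 11 bytes > B = 7, so hash it first: H(key) = 04 29, then zero-pad to 7 bytes: K' = 04 29 00 00 00 00 00.
XOR each byte with 0x36: 04⊕36=32, 29⊕36=1f, 00⊕36=36, 00⊕36=36, 00⊕36=36, 00⊕36=36, 00⊕36=36.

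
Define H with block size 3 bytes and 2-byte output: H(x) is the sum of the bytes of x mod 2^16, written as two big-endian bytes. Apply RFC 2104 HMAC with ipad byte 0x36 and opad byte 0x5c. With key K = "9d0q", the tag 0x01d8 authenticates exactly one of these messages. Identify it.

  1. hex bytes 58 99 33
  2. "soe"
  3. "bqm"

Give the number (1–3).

Key "9d0q" = 39 64 30 71 is 4 bytes > B = 3, so hash it first: H(key) = 01 3e, then zero-pad to 3 bytes: K' = 01 3e 00.
K' ⊕ ipad = 37 08 36; K' ⊕ opad = 5d 62 5c.
m1: inner = H(37 08 36 58 99 33) = 01 99; tag = H(5d 62 5c 01 99) = 01b5
m2: inner = H(37 08 36 73 6f 65) = 01 bc; tag = H(5d 62 5c 01 bc) = 01d8 ← matches
m3: inner = H(37 08 36 62 71 6d) = 01 b5; tag = H(5d 62 5c 01 b5) = 01d1

2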